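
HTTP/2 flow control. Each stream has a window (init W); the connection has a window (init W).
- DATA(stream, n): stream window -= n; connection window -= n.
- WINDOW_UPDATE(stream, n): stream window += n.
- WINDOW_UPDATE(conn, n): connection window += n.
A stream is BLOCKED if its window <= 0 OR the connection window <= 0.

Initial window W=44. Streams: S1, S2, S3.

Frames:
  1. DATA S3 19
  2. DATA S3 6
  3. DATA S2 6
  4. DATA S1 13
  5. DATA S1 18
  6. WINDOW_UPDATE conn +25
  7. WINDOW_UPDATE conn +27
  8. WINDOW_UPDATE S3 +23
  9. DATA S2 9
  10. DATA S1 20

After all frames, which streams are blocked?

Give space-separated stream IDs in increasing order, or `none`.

Op 1: conn=25 S1=44 S2=44 S3=25 blocked=[]
Op 2: conn=19 S1=44 S2=44 S3=19 blocked=[]
Op 3: conn=13 S1=44 S2=38 S3=19 blocked=[]
Op 4: conn=0 S1=31 S2=38 S3=19 blocked=[1, 2, 3]
Op 5: conn=-18 S1=13 S2=38 S3=19 blocked=[1, 2, 3]
Op 6: conn=7 S1=13 S2=38 S3=19 blocked=[]
Op 7: conn=34 S1=13 S2=38 S3=19 blocked=[]
Op 8: conn=34 S1=13 S2=38 S3=42 blocked=[]
Op 9: conn=25 S1=13 S2=29 S3=42 blocked=[]
Op 10: conn=5 S1=-7 S2=29 S3=42 blocked=[1]

Answer: S1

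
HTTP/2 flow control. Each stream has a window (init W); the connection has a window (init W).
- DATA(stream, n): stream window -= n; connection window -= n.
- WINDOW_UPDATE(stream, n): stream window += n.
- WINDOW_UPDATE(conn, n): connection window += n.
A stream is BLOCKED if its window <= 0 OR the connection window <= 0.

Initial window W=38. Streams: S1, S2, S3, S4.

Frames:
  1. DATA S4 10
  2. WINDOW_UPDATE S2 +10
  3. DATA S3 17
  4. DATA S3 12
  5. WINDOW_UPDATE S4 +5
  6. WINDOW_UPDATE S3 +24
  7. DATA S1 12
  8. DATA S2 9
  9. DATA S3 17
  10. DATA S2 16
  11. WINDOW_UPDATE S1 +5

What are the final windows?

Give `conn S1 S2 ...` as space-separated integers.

Answer: -55 31 23 16 33

Derivation:
Op 1: conn=28 S1=38 S2=38 S3=38 S4=28 blocked=[]
Op 2: conn=28 S1=38 S2=48 S3=38 S4=28 blocked=[]
Op 3: conn=11 S1=38 S2=48 S3=21 S4=28 blocked=[]
Op 4: conn=-1 S1=38 S2=48 S3=9 S4=28 blocked=[1, 2, 3, 4]
Op 5: conn=-1 S1=38 S2=48 S3=9 S4=33 blocked=[1, 2, 3, 4]
Op 6: conn=-1 S1=38 S2=48 S3=33 S4=33 blocked=[1, 2, 3, 4]
Op 7: conn=-13 S1=26 S2=48 S3=33 S4=33 blocked=[1, 2, 3, 4]
Op 8: conn=-22 S1=26 S2=39 S3=33 S4=33 blocked=[1, 2, 3, 4]
Op 9: conn=-39 S1=26 S2=39 S3=16 S4=33 blocked=[1, 2, 3, 4]
Op 10: conn=-55 S1=26 S2=23 S3=16 S4=33 blocked=[1, 2, 3, 4]
Op 11: conn=-55 S1=31 S2=23 S3=16 S4=33 blocked=[1, 2, 3, 4]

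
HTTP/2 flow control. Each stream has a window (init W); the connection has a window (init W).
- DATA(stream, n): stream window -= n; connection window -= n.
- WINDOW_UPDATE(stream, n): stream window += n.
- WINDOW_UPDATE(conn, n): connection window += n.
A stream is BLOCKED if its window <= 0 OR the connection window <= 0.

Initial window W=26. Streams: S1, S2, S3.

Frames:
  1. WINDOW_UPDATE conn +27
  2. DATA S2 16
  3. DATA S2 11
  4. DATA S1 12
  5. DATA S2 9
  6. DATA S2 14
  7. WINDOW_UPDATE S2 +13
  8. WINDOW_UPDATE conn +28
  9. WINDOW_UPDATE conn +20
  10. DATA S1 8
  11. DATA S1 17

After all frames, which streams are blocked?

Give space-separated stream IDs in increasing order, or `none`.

Op 1: conn=53 S1=26 S2=26 S3=26 blocked=[]
Op 2: conn=37 S1=26 S2=10 S3=26 blocked=[]
Op 3: conn=26 S1=26 S2=-1 S3=26 blocked=[2]
Op 4: conn=14 S1=14 S2=-1 S3=26 blocked=[2]
Op 5: conn=5 S1=14 S2=-10 S3=26 blocked=[2]
Op 6: conn=-9 S1=14 S2=-24 S3=26 blocked=[1, 2, 3]
Op 7: conn=-9 S1=14 S2=-11 S3=26 blocked=[1, 2, 3]
Op 8: conn=19 S1=14 S2=-11 S3=26 blocked=[2]
Op 9: conn=39 S1=14 S2=-11 S3=26 blocked=[2]
Op 10: conn=31 S1=6 S2=-11 S3=26 blocked=[2]
Op 11: conn=14 S1=-11 S2=-11 S3=26 blocked=[1, 2]

Answer: S1 S2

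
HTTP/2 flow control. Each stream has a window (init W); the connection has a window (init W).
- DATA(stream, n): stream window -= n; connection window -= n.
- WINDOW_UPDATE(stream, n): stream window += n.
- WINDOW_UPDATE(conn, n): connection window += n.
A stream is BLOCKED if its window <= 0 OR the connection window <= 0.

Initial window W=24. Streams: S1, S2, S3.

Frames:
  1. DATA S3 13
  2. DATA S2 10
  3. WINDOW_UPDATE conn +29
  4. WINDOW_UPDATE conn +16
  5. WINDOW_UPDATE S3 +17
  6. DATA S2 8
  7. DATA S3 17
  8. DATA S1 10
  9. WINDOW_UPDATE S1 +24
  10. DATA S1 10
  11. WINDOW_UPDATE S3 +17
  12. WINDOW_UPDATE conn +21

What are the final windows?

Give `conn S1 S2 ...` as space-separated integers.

Op 1: conn=11 S1=24 S2=24 S3=11 blocked=[]
Op 2: conn=1 S1=24 S2=14 S3=11 blocked=[]
Op 3: conn=30 S1=24 S2=14 S3=11 blocked=[]
Op 4: conn=46 S1=24 S2=14 S3=11 blocked=[]
Op 5: conn=46 S1=24 S2=14 S3=28 blocked=[]
Op 6: conn=38 S1=24 S2=6 S3=28 blocked=[]
Op 7: conn=21 S1=24 S2=6 S3=11 blocked=[]
Op 8: conn=11 S1=14 S2=6 S3=11 blocked=[]
Op 9: conn=11 S1=38 S2=6 S3=11 blocked=[]
Op 10: conn=1 S1=28 S2=6 S3=11 blocked=[]
Op 11: conn=1 S1=28 S2=6 S3=28 blocked=[]
Op 12: conn=22 S1=28 S2=6 S3=28 blocked=[]

Answer: 22 28 6 28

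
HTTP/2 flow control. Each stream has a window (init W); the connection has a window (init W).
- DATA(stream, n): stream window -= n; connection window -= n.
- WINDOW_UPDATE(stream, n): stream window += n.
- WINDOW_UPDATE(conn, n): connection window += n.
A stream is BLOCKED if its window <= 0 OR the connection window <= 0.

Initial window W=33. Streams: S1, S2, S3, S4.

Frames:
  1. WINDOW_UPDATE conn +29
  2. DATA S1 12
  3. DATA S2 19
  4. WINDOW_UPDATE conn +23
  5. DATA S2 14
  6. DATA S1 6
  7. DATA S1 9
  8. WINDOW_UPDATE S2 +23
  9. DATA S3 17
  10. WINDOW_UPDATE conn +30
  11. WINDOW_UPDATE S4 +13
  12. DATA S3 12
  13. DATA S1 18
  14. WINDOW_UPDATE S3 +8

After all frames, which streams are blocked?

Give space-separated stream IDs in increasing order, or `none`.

Answer: S1

Derivation:
Op 1: conn=62 S1=33 S2=33 S3=33 S4=33 blocked=[]
Op 2: conn=50 S1=21 S2=33 S3=33 S4=33 blocked=[]
Op 3: conn=31 S1=21 S2=14 S3=33 S4=33 blocked=[]
Op 4: conn=54 S1=21 S2=14 S3=33 S4=33 blocked=[]
Op 5: conn=40 S1=21 S2=0 S3=33 S4=33 blocked=[2]
Op 6: conn=34 S1=15 S2=0 S3=33 S4=33 blocked=[2]
Op 7: conn=25 S1=6 S2=0 S3=33 S4=33 blocked=[2]
Op 8: conn=25 S1=6 S2=23 S3=33 S4=33 blocked=[]
Op 9: conn=8 S1=6 S2=23 S3=16 S4=33 blocked=[]
Op 10: conn=38 S1=6 S2=23 S3=16 S4=33 blocked=[]
Op 11: conn=38 S1=6 S2=23 S3=16 S4=46 blocked=[]
Op 12: conn=26 S1=6 S2=23 S3=4 S4=46 blocked=[]
Op 13: conn=8 S1=-12 S2=23 S3=4 S4=46 blocked=[1]
Op 14: conn=8 S1=-12 S2=23 S3=12 S4=46 blocked=[1]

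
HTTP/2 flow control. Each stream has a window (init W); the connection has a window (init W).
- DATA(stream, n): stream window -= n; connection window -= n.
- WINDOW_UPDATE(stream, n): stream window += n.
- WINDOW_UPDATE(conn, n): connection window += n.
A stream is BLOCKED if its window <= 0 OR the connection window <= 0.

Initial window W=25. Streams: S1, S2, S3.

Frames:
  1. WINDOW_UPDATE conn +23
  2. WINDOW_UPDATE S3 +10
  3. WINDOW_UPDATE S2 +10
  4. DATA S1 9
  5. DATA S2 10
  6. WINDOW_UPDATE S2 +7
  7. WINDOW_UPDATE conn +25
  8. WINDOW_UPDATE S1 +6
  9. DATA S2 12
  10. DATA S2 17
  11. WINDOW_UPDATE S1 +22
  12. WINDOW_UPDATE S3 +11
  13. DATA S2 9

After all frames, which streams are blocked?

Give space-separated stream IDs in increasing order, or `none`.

Answer: S2

Derivation:
Op 1: conn=48 S1=25 S2=25 S3=25 blocked=[]
Op 2: conn=48 S1=25 S2=25 S3=35 blocked=[]
Op 3: conn=48 S1=25 S2=35 S3=35 blocked=[]
Op 4: conn=39 S1=16 S2=35 S3=35 blocked=[]
Op 5: conn=29 S1=16 S2=25 S3=35 blocked=[]
Op 6: conn=29 S1=16 S2=32 S3=35 blocked=[]
Op 7: conn=54 S1=16 S2=32 S3=35 blocked=[]
Op 8: conn=54 S1=22 S2=32 S3=35 blocked=[]
Op 9: conn=42 S1=22 S2=20 S3=35 blocked=[]
Op 10: conn=25 S1=22 S2=3 S3=35 blocked=[]
Op 11: conn=25 S1=44 S2=3 S3=35 blocked=[]
Op 12: conn=25 S1=44 S2=3 S3=46 blocked=[]
Op 13: conn=16 S1=44 S2=-6 S3=46 blocked=[2]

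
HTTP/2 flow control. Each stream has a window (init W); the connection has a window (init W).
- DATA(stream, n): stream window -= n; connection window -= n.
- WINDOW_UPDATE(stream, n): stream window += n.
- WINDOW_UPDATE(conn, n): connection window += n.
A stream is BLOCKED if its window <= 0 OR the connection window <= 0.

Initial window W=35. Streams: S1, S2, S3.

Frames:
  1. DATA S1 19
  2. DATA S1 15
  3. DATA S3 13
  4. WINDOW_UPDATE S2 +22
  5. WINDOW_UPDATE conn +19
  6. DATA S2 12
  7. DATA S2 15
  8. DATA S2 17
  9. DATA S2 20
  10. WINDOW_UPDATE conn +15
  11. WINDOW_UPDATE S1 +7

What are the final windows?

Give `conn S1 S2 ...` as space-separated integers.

Op 1: conn=16 S1=16 S2=35 S3=35 blocked=[]
Op 2: conn=1 S1=1 S2=35 S3=35 blocked=[]
Op 3: conn=-12 S1=1 S2=35 S3=22 blocked=[1, 2, 3]
Op 4: conn=-12 S1=1 S2=57 S3=22 blocked=[1, 2, 3]
Op 5: conn=7 S1=1 S2=57 S3=22 blocked=[]
Op 6: conn=-5 S1=1 S2=45 S3=22 blocked=[1, 2, 3]
Op 7: conn=-20 S1=1 S2=30 S3=22 blocked=[1, 2, 3]
Op 8: conn=-37 S1=1 S2=13 S3=22 blocked=[1, 2, 3]
Op 9: conn=-57 S1=1 S2=-7 S3=22 blocked=[1, 2, 3]
Op 10: conn=-42 S1=1 S2=-7 S3=22 blocked=[1, 2, 3]
Op 11: conn=-42 S1=8 S2=-7 S3=22 blocked=[1, 2, 3]

Answer: -42 8 -7 22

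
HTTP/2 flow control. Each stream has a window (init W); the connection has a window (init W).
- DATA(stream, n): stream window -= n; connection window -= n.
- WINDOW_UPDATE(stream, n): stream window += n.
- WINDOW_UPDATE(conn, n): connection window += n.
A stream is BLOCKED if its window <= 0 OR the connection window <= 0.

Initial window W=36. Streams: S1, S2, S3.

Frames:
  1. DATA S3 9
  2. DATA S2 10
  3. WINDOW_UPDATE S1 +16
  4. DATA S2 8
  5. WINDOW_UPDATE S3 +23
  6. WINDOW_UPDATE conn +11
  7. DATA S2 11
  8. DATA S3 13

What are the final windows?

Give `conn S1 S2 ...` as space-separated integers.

Op 1: conn=27 S1=36 S2=36 S3=27 blocked=[]
Op 2: conn=17 S1=36 S2=26 S3=27 blocked=[]
Op 3: conn=17 S1=52 S2=26 S3=27 blocked=[]
Op 4: conn=9 S1=52 S2=18 S3=27 blocked=[]
Op 5: conn=9 S1=52 S2=18 S3=50 blocked=[]
Op 6: conn=20 S1=52 S2=18 S3=50 blocked=[]
Op 7: conn=9 S1=52 S2=7 S3=50 blocked=[]
Op 8: conn=-4 S1=52 S2=7 S3=37 blocked=[1, 2, 3]

Answer: -4 52 7 37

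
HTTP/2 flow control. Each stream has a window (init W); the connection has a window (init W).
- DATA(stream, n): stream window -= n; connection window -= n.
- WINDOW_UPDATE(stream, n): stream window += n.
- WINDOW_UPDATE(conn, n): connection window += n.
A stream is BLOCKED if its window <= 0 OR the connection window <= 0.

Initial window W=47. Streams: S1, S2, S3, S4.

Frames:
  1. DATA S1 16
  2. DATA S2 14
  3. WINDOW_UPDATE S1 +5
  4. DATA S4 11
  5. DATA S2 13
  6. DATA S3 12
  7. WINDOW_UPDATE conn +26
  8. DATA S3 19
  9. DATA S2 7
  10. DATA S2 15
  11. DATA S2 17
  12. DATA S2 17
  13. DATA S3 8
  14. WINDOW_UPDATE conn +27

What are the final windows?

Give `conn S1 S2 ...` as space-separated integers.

Op 1: conn=31 S1=31 S2=47 S3=47 S4=47 blocked=[]
Op 2: conn=17 S1=31 S2=33 S3=47 S4=47 blocked=[]
Op 3: conn=17 S1=36 S2=33 S3=47 S4=47 blocked=[]
Op 4: conn=6 S1=36 S2=33 S3=47 S4=36 blocked=[]
Op 5: conn=-7 S1=36 S2=20 S3=47 S4=36 blocked=[1, 2, 3, 4]
Op 6: conn=-19 S1=36 S2=20 S3=35 S4=36 blocked=[1, 2, 3, 4]
Op 7: conn=7 S1=36 S2=20 S3=35 S4=36 blocked=[]
Op 8: conn=-12 S1=36 S2=20 S3=16 S4=36 blocked=[1, 2, 3, 4]
Op 9: conn=-19 S1=36 S2=13 S3=16 S4=36 blocked=[1, 2, 3, 4]
Op 10: conn=-34 S1=36 S2=-2 S3=16 S4=36 blocked=[1, 2, 3, 4]
Op 11: conn=-51 S1=36 S2=-19 S3=16 S4=36 blocked=[1, 2, 3, 4]
Op 12: conn=-68 S1=36 S2=-36 S3=16 S4=36 blocked=[1, 2, 3, 4]
Op 13: conn=-76 S1=36 S2=-36 S3=8 S4=36 blocked=[1, 2, 3, 4]
Op 14: conn=-49 S1=36 S2=-36 S3=8 S4=36 blocked=[1, 2, 3, 4]

Answer: -49 36 -36 8 36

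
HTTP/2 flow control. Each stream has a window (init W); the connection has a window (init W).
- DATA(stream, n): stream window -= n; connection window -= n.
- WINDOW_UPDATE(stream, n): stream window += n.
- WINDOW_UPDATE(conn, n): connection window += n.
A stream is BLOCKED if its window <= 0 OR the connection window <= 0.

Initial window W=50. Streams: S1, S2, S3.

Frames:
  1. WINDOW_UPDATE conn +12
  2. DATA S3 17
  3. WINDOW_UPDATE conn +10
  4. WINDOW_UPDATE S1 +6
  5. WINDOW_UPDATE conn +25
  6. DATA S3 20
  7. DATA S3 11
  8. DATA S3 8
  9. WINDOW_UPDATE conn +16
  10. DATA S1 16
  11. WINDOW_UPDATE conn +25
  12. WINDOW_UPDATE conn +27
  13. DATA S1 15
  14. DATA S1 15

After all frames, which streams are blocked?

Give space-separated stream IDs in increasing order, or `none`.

Op 1: conn=62 S1=50 S2=50 S3=50 blocked=[]
Op 2: conn=45 S1=50 S2=50 S3=33 blocked=[]
Op 3: conn=55 S1=50 S2=50 S3=33 blocked=[]
Op 4: conn=55 S1=56 S2=50 S3=33 blocked=[]
Op 5: conn=80 S1=56 S2=50 S3=33 blocked=[]
Op 6: conn=60 S1=56 S2=50 S3=13 blocked=[]
Op 7: conn=49 S1=56 S2=50 S3=2 blocked=[]
Op 8: conn=41 S1=56 S2=50 S3=-6 blocked=[3]
Op 9: conn=57 S1=56 S2=50 S3=-6 blocked=[3]
Op 10: conn=41 S1=40 S2=50 S3=-6 blocked=[3]
Op 11: conn=66 S1=40 S2=50 S3=-6 blocked=[3]
Op 12: conn=93 S1=40 S2=50 S3=-6 blocked=[3]
Op 13: conn=78 S1=25 S2=50 S3=-6 blocked=[3]
Op 14: conn=63 S1=10 S2=50 S3=-6 blocked=[3]

Answer: S3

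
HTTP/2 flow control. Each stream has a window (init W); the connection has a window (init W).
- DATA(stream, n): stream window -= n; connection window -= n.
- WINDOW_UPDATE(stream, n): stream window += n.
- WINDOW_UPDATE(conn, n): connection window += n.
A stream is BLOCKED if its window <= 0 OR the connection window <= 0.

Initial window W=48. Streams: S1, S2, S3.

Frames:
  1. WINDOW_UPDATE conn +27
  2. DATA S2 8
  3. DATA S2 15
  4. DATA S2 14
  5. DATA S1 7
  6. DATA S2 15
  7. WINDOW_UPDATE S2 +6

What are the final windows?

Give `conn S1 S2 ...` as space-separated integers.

Op 1: conn=75 S1=48 S2=48 S3=48 blocked=[]
Op 2: conn=67 S1=48 S2=40 S3=48 blocked=[]
Op 3: conn=52 S1=48 S2=25 S3=48 blocked=[]
Op 4: conn=38 S1=48 S2=11 S3=48 blocked=[]
Op 5: conn=31 S1=41 S2=11 S3=48 blocked=[]
Op 6: conn=16 S1=41 S2=-4 S3=48 blocked=[2]
Op 7: conn=16 S1=41 S2=2 S3=48 blocked=[]

Answer: 16 41 2 48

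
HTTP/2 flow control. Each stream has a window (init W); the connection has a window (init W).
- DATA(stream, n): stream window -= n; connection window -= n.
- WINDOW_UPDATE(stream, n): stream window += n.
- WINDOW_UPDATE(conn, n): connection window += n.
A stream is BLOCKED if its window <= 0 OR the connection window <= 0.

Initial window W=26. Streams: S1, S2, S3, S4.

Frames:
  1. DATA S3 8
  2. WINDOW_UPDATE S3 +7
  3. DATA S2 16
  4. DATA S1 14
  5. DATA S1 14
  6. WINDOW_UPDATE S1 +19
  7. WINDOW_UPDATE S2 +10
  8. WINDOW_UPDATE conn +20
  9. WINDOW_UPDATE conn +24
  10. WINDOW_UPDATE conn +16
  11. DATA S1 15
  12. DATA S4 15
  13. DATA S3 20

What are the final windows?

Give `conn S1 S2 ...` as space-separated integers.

Op 1: conn=18 S1=26 S2=26 S3=18 S4=26 blocked=[]
Op 2: conn=18 S1=26 S2=26 S3=25 S4=26 blocked=[]
Op 3: conn=2 S1=26 S2=10 S3=25 S4=26 blocked=[]
Op 4: conn=-12 S1=12 S2=10 S3=25 S4=26 blocked=[1, 2, 3, 4]
Op 5: conn=-26 S1=-2 S2=10 S3=25 S4=26 blocked=[1, 2, 3, 4]
Op 6: conn=-26 S1=17 S2=10 S3=25 S4=26 blocked=[1, 2, 3, 4]
Op 7: conn=-26 S1=17 S2=20 S3=25 S4=26 blocked=[1, 2, 3, 4]
Op 8: conn=-6 S1=17 S2=20 S3=25 S4=26 blocked=[1, 2, 3, 4]
Op 9: conn=18 S1=17 S2=20 S3=25 S4=26 blocked=[]
Op 10: conn=34 S1=17 S2=20 S3=25 S4=26 blocked=[]
Op 11: conn=19 S1=2 S2=20 S3=25 S4=26 blocked=[]
Op 12: conn=4 S1=2 S2=20 S3=25 S4=11 blocked=[]
Op 13: conn=-16 S1=2 S2=20 S3=5 S4=11 blocked=[1, 2, 3, 4]

Answer: -16 2 20 5 11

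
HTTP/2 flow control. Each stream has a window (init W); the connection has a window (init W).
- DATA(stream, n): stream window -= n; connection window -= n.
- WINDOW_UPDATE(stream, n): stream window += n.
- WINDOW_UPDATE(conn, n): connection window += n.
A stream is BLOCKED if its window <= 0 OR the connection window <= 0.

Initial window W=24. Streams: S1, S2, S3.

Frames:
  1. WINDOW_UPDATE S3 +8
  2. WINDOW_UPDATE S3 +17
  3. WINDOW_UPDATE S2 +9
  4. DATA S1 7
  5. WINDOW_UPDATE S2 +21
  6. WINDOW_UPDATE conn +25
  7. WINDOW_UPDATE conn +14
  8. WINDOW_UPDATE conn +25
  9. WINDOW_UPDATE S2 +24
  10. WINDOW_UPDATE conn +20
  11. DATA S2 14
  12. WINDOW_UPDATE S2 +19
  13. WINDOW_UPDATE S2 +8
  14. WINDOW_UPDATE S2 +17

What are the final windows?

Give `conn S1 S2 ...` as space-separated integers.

Op 1: conn=24 S1=24 S2=24 S3=32 blocked=[]
Op 2: conn=24 S1=24 S2=24 S3=49 blocked=[]
Op 3: conn=24 S1=24 S2=33 S3=49 blocked=[]
Op 4: conn=17 S1=17 S2=33 S3=49 blocked=[]
Op 5: conn=17 S1=17 S2=54 S3=49 blocked=[]
Op 6: conn=42 S1=17 S2=54 S3=49 blocked=[]
Op 7: conn=56 S1=17 S2=54 S3=49 blocked=[]
Op 8: conn=81 S1=17 S2=54 S3=49 blocked=[]
Op 9: conn=81 S1=17 S2=78 S3=49 blocked=[]
Op 10: conn=101 S1=17 S2=78 S3=49 blocked=[]
Op 11: conn=87 S1=17 S2=64 S3=49 blocked=[]
Op 12: conn=87 S1=17 S2=83 S3=49 blocked=[]
Op 13: conn=87 S1=17 S2=91 S3=49 blocked=[]
Op 14: conn=87 S1=17 S2=108 S3=49 blocked=[]

Answer: 87 17 108 49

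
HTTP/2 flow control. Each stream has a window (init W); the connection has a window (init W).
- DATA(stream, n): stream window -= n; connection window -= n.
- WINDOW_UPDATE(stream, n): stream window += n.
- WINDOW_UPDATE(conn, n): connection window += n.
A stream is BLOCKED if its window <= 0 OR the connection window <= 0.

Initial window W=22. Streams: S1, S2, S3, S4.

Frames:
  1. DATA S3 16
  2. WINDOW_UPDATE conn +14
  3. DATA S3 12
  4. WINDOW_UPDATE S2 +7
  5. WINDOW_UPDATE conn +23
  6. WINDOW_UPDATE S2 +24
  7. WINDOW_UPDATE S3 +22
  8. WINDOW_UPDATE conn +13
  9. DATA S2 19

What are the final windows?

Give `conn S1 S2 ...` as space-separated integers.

Op 1: conn=6 S1=22 S2=22 S3=6 S4=22 blocked=[]
Op 2: conn=20 S1=22 S2=22 S3=6 S4=22 blocked=[]
Op 3: conn=8 S1=22 S2=22 S3=-6 S4=22 blocked=[3]
Op 4: conn=8 S1=22 S2=29 S3=-6 S4=22 blocked=[3]
Op 5: conn=31 S1=22 S2=29 S3=-6 S4=22 blocked=[3]
Op 6: conn=31 S1=22 S2=53 S3=-6 S4=22 blocked=[3]
Op 7: conn=31 S1=22 S2=53 S3=16 S4=22 blocked=[]
Op 8: conn=44 S1=22 S2=53 S3=16 S4=22 blocked=[]
Op 9: conn=25 S1=22 S2=34 S3=16 S4=22 blocked=[]

Answer: 25 22 34 16 22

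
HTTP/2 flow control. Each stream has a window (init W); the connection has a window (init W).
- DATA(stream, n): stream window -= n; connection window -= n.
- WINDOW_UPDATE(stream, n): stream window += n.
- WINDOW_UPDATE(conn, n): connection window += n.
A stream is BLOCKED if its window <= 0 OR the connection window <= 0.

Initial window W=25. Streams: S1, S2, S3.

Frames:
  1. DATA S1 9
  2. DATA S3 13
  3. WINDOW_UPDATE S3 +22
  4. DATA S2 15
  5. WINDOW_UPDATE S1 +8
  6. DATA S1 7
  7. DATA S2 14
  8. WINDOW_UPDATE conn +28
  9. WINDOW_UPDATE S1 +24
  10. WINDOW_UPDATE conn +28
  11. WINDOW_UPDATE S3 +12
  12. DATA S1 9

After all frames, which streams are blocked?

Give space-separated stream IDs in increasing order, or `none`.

Op 1: conn=16 S1=16 S2=25 S3=25 blocked=[]
Op 2: conn=3 S1=16 S2=25 S3=12 blocked=[]
Op 3: conn=3 S1=16 S2=25 S3=34 blocked=[]
Op 4: conn=-12 S1=16 S2=10 S3=34 blocked=[1, 2, 3]
Op 5: conn=-12 S1=24 S2=10 S3=34 blocked=[1, 2, 3]
Op 6: conn=-19 S1=17 S2=10 S3=34 blocked=[1, 2, 3]
Op 7: conn=-33 S1=17 S2=-4 S3=34 blocked=[1, 2, 3]
Op 8: conn=-5 S1=17 S2=-4 S3=34 blocked=[1, 2, 3]
Op 9: conn=-5 S1=41 S2=-4 S3=34 blocked=[1, 2, 3]
Op 10: conn=23 S1=41 S2=-4 S3=34 blocked=[2]
Op 11: conn=23 S1=41 S2=-4 S3=46 blocked=[2]
Op 12: conn=14 S1=32 S2=-4 S3=46 blocked=[2]

Answer: S2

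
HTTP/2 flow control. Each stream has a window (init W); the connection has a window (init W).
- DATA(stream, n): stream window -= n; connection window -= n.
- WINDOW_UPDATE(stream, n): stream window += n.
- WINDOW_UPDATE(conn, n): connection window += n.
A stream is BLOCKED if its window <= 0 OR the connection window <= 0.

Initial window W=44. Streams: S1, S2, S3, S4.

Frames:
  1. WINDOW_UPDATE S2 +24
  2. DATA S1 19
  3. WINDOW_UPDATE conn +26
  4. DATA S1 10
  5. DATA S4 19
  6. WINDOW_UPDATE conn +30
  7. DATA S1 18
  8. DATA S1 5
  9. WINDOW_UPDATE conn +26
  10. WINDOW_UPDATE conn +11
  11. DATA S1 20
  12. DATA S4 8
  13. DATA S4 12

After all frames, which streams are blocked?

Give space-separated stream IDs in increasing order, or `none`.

Answer: S1

Derivation:
Op 1: conn=44 S1=44 S2=68 S3=44 S4=44 blocked=[]
Op 2: conn=25 S1=25 S2=68 S3=44 S4=44 blocked=[]
Op 3: conn=51 S1=25 S2=68 S3=44 S4=44 blocked=[]
Op 4: conn=41 S1=15 S2=68 S3=44 S4=44 blocked=[]
Op 5: conn=22 S1=15 S2=68 S3=44 S4=25 blocked=[]
Op 6: conn=52 S1=15 S2=68 S3=44 S4=25 blocked=[]
Op 7: conn=34 S1=-3 S2=68 S3=44 S4=25 blocked=[1]
Op 8: conn=29 S1=-8 S2=68 S3=44 S4=25 blocked=[1]
Op 9: conn=55 S1=-8 S2=68 S3=44 S4=25 blocked=[1]
Op 10: conn=66 S1=-8 S2=68 S3=44 S4=25 blocked=[1]
Op 11: conn=46 S1=-28 S2=68 S3=44 S4=25 blocked=[1]
Op 12: conn=38 S1=-28 S2=68 S3=44 S4=17 blocked=[1]
Op 13: conn=26 S1=-28 S2=68 S3=44 S4=5 blocked=[1]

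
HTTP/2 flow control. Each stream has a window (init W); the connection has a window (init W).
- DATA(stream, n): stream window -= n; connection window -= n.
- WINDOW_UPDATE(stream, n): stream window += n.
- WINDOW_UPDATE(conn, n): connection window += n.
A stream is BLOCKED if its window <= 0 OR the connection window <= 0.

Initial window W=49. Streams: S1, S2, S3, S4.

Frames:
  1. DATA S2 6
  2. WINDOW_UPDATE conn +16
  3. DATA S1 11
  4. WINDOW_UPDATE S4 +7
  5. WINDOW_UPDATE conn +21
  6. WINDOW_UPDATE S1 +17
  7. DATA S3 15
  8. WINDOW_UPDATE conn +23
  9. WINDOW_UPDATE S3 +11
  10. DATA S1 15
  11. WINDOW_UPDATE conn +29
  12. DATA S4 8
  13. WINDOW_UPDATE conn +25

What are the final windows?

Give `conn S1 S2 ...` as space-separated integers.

Answer: 108 40 43 45 48

Derivation:
Op 1: conn=43 S1=49 S2=43 S3=49 S4=49 blocked=[]
Op 2: conn=59 S1=49 S2=43 S3=49 S4=49 blocked=[]
Op 3: conn=48 S1=38 S2=43 S3=49 S4=49 blocked=[]
Op 4: conn=48 S1=38 S2=43 S3=49 S4=56 blocked=[]
Op 5: conn=69 S1=38 S2=43 S3=49 S4=56 blocked=[]
Op 6: conn=69 S1=55 S2=43 S3=49 S4=56 blocked=[]
Op 7: conn=54 S1=55 S2=43 S3=34 S4=56 blocked=[]
Op 8: conn=77 S1=55 S2=43 S3=34 S4=56 blocked=[]
Op 9: conn=77 S1=55 S2=43 S3=45 S4=56 blocked=[]
Op 10: conn=62 S1=40 S2=43 S3=45 S4=56 blocked=[]
Op 11: conn=91 S1=40 S2=43 S3=45 S4=56 blocked=[]
Op 12: conn=83 S1=40 S2=43 S3=45 S4=48 blocked=[]
Op 13: conn=108 S1=40 S2=43 S3=45 S4=48 blocked=[]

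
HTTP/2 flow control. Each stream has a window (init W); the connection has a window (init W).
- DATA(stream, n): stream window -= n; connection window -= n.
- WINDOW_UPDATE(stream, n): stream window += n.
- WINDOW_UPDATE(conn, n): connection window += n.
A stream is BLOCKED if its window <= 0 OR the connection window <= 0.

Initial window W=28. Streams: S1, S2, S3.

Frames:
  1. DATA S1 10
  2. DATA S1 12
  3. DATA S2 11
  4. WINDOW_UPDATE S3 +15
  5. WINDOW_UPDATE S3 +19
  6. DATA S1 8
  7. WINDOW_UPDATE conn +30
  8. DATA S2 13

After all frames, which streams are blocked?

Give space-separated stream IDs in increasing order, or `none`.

Answer: S1

Derivation:
Op 1: conn=18 S1=18 S2=28 S3=28 blocked=[]
Op 2: conn=6 S1=6 S2=28 S3=28 blocked=[]
Op 3: conn=-5 S1=6 S2=17 S3=28 blocked=[1, 2, 3]
Op 4: conn=-5 S1=6 S2=17 S3=43 blocked=[1, 2, 3]
Op 5: conn=-5 S1=6 S2=17 S3=62 blocked=[1, 2, 3]
Op 6: conn=-13 S1=-2 S2=17 S3=62 blocked=[1, 2, 3]
Op 7: conn=17 S1=-2 S2=17 S3=62 blocked=[1]
Op 8: conn=4 S1=-2 S2=4 S3=62 blocked=[1]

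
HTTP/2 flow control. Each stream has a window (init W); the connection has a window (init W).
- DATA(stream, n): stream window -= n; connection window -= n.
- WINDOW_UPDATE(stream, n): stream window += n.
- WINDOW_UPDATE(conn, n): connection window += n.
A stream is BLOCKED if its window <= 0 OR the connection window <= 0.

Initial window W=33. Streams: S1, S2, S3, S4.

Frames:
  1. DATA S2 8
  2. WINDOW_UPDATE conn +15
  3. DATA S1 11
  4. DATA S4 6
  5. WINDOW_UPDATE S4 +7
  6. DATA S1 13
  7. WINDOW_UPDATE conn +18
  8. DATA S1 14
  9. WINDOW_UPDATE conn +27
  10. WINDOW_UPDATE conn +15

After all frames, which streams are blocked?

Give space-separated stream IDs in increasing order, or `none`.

Answer: S1

Derivation:
Op 1: conn=25 S1=33 S2=25 S3=33 S4=33 blocked=[]
Op 2: conn=40 S1=33 S2=25 S3=33 S4=33 blocked=[]
Op 3: conn=29 S1=22 S2=25 S3=33 S4=33 blocked=[]
Op 4: conn=23 S1=22 S2=25 S3=33 S4=27 blocked=[]
Op 5: conn=23 S1=22 S2=25 S3=33 S4=34 blocked=[]
Op 6: conn=10 S1=9 S2=25 S3=33 S4=34 blocked=[]
Op 7: conn=28 S1=9 S2=25 S3=33 S4=34 blocked=[]
Op 8: conn=14 S1=-5 S2=25 S3=33 S4=34 blocked=[1]
Op 9: conn=41 S1=-5 S2=25 S3=33 S4=34 blocked=[1]
Op 10: conn=56 S1=-5 S2=25 S3=33 S4=34 blocked=[1]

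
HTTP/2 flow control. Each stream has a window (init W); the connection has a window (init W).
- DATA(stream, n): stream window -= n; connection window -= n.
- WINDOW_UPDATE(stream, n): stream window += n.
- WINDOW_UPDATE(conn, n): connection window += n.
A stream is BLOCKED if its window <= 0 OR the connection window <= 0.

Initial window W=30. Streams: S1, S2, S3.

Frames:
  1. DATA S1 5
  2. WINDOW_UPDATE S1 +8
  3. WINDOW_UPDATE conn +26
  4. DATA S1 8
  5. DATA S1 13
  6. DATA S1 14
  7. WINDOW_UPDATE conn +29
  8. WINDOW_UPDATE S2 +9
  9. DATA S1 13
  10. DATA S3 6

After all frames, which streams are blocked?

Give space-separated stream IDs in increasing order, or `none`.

Op 1: conn=25 S1=25 S2=30 S3=30 blocked=[]
Op 2: conn=25 S1=33 S2=30 S3=30 blocked=[]
Op 3: conn=51 S1=33 S2=30 S3=30 blocked=[]
Op 4: conn=43 S1=25 S2=30 S3=30 blocked=[]
Op 5: conn=30 S1=12 S2=30 S3=30 blocked=[]
Op 6: conn=16 S1=-2 S2=30 S3=30 blocked=[1]
Op 7: conn=45 S1=-2 S2=30 S3=30 blocked=[1]
Op 8: conn=45 S1=-2 S2=39 S3=30 blocked=[1]
Op 9: conn=32 S1=-15 S2=39 S3=30 blocked=[1]
Op 10: conn=26 S1=-15 S2=39 S3=24 blocked=[1]

Answer: S1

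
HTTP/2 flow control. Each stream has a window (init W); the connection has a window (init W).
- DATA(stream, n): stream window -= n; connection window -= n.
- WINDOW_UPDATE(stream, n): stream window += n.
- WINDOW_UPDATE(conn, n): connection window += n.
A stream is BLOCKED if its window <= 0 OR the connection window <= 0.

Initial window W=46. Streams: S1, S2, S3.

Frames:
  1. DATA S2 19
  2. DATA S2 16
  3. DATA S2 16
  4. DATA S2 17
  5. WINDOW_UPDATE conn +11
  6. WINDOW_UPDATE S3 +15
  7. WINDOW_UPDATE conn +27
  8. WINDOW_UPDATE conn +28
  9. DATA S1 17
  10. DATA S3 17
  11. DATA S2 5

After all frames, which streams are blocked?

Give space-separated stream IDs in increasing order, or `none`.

Op 1: conn=27 S1=46 S2=27 S3=46 blocked=[]
Op 2: conn=11 S1=46 S2=11 S3=46 blocked=[]
Op 3: conn=-5 S1=46 S2=-5 S3=46 blocked=[1, 2, 3]
Op 4: conn=-22 S1=46 S2=-22 S3=46 blocked=[1, 2, 3]
Op 5: conn=-11 S1=46 S2=-22 S3=46 blocked=[1, 2, 3]
Op 6: conn=-11 S1=46 S2=-22 S3=61 blocked=[1, 2, 3]
Op 7: conn=16 S1=46 S2=-22 S3=61 blocked=[2]
Op 8: conn=44 S1=46 S2=-22 S3=61 blocked=[2]
Op 9: conn=27 S1=29 S2=-22 S3=61 blocked=[2]
Op 10: conn=10 S1=29 S2=-22 S3=44 blocked=[2]
Op 11: conn=5 S1=29 S2=-27 S3=44 blocked=[2]

Answer: S2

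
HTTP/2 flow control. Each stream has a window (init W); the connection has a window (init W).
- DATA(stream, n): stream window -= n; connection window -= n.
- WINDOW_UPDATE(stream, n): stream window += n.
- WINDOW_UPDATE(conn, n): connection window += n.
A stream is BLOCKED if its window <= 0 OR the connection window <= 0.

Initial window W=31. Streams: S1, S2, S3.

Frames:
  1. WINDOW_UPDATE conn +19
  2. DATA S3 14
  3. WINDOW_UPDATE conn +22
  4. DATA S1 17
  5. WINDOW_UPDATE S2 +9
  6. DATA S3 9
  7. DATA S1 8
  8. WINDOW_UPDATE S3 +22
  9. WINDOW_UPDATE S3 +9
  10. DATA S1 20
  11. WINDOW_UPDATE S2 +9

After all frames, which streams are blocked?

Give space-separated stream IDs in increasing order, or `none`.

Op 1: conn=50 S1=31 S2=31 S3=31 blocked=[]
Op 2: conn=36 S1=31 S2=31 S3=17 blocked=[]
Op 3: conn=58 S1=31 S2=31 S3=17 blocked=[]
Op 4: conn=41 S1=14 S2=31 S3=17 blocked=[]
Op 5: conn=41 S1=14 S2=40 S3=17 blocked=[]
Op 6: conn=32 S1=14 S2=40 S3=8 blocked=[]
Op 7: conn=24 S1=6 S2=40 S3=8 blocked=[]
Op 8: conn=24 S1=6 S2=40 S3=30 blocked=[]
Op 9: conn=24 S1=6 S2=40 S3=39 blocked=[]
Op 10: conn=4 S1=-14 S2=40 S3=39 blocked=[1]
Op 11: conn=4 S1=-14 S2=49 S3=39 blocked=[1]

Answer: S1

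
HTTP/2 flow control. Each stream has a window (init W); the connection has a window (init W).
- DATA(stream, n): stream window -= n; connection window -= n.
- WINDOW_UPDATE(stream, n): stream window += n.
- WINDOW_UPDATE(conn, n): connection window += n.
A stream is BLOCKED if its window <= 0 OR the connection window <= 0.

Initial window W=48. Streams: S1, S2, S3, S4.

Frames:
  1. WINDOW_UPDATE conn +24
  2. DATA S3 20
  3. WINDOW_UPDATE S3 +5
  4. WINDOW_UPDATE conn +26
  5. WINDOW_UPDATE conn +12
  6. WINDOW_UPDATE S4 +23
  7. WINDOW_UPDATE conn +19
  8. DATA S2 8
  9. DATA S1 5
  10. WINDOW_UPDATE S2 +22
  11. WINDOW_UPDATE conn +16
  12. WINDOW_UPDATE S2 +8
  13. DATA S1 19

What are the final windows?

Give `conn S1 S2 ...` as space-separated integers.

Op 1: conn=72 S1=48 S2=48 S3=48 S4=48 blocked=[]
Op 2: conn=52 S1=48 S2=48 S3=28 S4=48 blocked=[]
Op 3: conn=52 S1=48 S2=48 S3=33 S4=48 blocked=[]
Op 4: conn=78 S1=48 S2=48 S3=33 S4=48 blocked=[]
Op 5: conn=90 S1=48 S2=48 S3=33 S4=48 blocked=[]
Op 6: conn=90 S1=48 S2=48 S3=33 S4=71 blocked=[]
Op 7: conn=109 S1=48 S2=48 S3=33 S4=71 blocked=[]
Op 8: conn=101 S1=48 S2=40 S3=33 S4=71 blocked=[]
Op 9: conn=96 S1=43 S2=40 S3=33 S4=71 blocked=[]
Op 10: conn=96 S1=43 S2=62 S3=33 S4=71 blocked=[]
Op 11: conn=112 S1=43 S2=62 S3=33 S4=71 blocked=[]
Op 12: conn=112 S1=43 S2=70 S3=33 S4=71 blocked=[]
Op 13: conn=93 S1=24 S2=70 S3=33 S4=71 blocked=[]

Answer: 93 24 70 33 71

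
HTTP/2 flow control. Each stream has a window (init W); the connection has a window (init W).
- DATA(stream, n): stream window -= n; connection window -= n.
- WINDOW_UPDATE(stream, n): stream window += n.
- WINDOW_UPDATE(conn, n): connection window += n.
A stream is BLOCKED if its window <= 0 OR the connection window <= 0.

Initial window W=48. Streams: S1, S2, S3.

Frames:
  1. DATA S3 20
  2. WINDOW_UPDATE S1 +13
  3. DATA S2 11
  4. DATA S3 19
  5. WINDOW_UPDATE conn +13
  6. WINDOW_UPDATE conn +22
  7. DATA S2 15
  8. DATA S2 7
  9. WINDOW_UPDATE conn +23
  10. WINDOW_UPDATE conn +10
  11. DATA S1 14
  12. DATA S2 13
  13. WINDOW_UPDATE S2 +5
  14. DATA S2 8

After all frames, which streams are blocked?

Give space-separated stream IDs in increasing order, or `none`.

Op 1: conn=28 S1=48 S2=48 S3=28 blocked=[]
Op 2: conn=28 S1=61 S2=48 S3=28 blocked=[]
Op 3: conn=17 S1=61 S2=37 S3=28 blocked=[]
Op 4: conn=-2 S1=61 S2=37 S3=9 blocked=[1, 2, 3]
Op 5: conn=11 S1=61 S2=37 S3=9 blocked=[]
Op 6: conn=33 S1=61 S2=37 S3=9 blocked=[]
Op 7: conn=18 S1=61 S2=22 S3=9 blocked=[]
Op 8: conn=11 S1=61 S2=15 S3=9 blocked=[]
Op 9: conn=34 S1=61 S2=15 S3=9 blocked=[]
Op 10: conn=44 S1=61 S2=15 S3=9 blocked=[]
Op 11: conn=30 S1=47 S2=15 S3=9 blocked=[]
Op 12: conn=17 S1=47 S2=2 S3=9 blocked=[]
Op 13: conn=17 S1=47 S2=7 S3=9 blocked=[]
Op 14: conn=9 S1=47 S2=-1 S3=9 blocked=[2]

Answer: S2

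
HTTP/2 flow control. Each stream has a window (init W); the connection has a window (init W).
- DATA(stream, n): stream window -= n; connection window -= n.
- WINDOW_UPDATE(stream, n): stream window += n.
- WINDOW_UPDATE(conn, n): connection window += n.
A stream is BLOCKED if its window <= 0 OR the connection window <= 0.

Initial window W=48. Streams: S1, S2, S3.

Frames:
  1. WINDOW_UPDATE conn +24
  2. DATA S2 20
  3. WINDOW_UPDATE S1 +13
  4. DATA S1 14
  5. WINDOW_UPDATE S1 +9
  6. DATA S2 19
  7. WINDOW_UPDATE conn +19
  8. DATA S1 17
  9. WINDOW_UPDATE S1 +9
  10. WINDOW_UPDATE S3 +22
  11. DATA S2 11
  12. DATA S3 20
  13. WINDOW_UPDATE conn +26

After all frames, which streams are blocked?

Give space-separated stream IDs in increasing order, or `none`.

Op 1: conn=72 S1=48 S2=48 S3=48 blocked=[]
Op 2: conn=52 S1=48 S2=28 S3=48 blocked=[]
Op 3: conn=52 S1=61 S2=28 S3=48 blocked=[]
Op 4: conn=38 S1=47 S2=28 S3=48 blocked=[]
Op 5: conn=38 S1=56 S2=28 S3=48 blocked=[]
Op 6: conn=19 S1=56 S2=9 S3=48 blocked=[]
Op 7: conn=38 S1=56 S2=9 S3=48 blocked=[]
Op 8: conn=21 S1=39 S2=9 S3=48 blocked=[]
Op 9: conn=21 S1=48 S2=9 S3=48 blocked=[]
Op 10: conn=21 S1=48 S2=9 S3=70 blocked=[]
Op 11: conn=10 S1=48 S2=-2 S3=70 blocked=[2]
Op 12: conn=-10 S1=48 S2=-2 S3=50 blocked=[1, 2, 3]
Op 13: conn=16 S1=48 S2=-2 S3=50 blocked=[2]

Answer: S2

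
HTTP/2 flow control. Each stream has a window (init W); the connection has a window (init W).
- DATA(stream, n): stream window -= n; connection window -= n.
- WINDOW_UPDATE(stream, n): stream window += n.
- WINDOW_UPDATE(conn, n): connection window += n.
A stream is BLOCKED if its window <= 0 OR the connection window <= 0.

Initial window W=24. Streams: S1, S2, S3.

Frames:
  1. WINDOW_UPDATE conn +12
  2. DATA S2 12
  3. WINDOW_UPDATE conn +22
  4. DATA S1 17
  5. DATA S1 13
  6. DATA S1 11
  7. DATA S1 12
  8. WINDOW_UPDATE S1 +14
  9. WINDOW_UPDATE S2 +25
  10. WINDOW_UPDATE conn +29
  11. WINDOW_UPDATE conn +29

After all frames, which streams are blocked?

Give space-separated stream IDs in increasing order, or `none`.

Answer: S1

Derivation:
Op 1: conn=36 S1=24 S2=24 S3=24 blocked=[]
Op 2: conn=24 S1=24 S2=12 S3=24 blocked=[]
Op 3: conn=46 S1=24 S2=12 S3=24 blocked=[]
Op 4: conn=29 S1=7 S2=12 S3=24 blocked=[]
Op 5: conn=16 S1=-6 S2=12 S3=24 blocked=[1]
Op 6: conn=5 S1=-17 S2=12 S3=24 blocked=[1]
Op 7: conn=-7 S1=-29 S2=12 S3=24 blocked=[1, 2, 3]
Op 8: conn=-7 S1=-15 S2=12 S3=24 blocked=[1, 2, 3]
Op 9: conn=-7 S1=-15 S2=37 S3=24 blocked=[1, 2, 3]
Op 10: conn=22 S1=-15 S2=37 S3=24 blocked=[1]
Op 11: conn=51 S1=-15 S2=37 S3=24 blocked=[1]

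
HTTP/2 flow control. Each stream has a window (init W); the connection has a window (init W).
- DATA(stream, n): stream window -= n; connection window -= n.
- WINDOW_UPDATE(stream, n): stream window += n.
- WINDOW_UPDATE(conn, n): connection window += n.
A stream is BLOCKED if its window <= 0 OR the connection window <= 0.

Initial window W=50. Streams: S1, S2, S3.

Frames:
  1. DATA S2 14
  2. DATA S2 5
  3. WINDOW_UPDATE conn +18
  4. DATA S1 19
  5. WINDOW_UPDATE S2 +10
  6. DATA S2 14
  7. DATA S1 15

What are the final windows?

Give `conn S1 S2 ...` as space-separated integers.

Op 1: conn=36 S1=50 S2=36 S3=50 blocked=[]
Op 2: conn=31 S1=50 S2=31 S3=50 blocked=[]
Op 3: conn=49 S1=50 S2=31 S3=50 blocked=[]
Op 4: conn=30 S1=31 S2=31 S3=50 blocked=[]
Op 5: conn=30 S1=31 S2=41 S3=50 blocked=[]
Op 6: conn=16 S1=31 S2=27 S3=50 blocked=[]
Op 7: conn=1 S1=16 S2=27 S3=50 blocked=[]

Answer: 1 16 27 50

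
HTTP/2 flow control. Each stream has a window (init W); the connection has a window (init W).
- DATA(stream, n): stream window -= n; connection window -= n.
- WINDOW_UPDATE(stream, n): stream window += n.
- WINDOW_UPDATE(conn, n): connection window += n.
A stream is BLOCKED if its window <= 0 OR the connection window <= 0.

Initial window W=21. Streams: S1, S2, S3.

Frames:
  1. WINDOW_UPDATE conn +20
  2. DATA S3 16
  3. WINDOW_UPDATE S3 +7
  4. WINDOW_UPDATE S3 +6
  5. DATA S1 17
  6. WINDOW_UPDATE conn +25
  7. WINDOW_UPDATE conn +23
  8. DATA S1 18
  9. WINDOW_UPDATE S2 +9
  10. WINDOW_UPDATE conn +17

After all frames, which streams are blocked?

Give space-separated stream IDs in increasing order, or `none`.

Answer: S1

Derivation:
Op 1: conn=41 S1=21 S2=21 S3=21 blocked=[]
Op 2: conn=25 S1=21 S2=21 S3=5 blocked=[]
Op 3: conn=25 S1=21 S2=21 S3=12 blocked=[]
Op 4: conn=25 S1=21 S2=21 S3=18 blocked=[]
Op 5: conn=8 S1=4 S2=21 S3=18 blocked=[]
Op 6: conn=33 S1=4 S2=21 S3=18 blocked=[]
Op 7: conn=56 S1=4 S2=21 S3=18 blocked=[]
Op 8: conn=38 S1=-14 S2=21 S3=18 blocked=[1]
Op 9: conn=38 S1=-14 S2=30 S3=18 blocked=[1]
Op 10: conn=55 S1=-14 S2=30 S3=18 blocked=[1]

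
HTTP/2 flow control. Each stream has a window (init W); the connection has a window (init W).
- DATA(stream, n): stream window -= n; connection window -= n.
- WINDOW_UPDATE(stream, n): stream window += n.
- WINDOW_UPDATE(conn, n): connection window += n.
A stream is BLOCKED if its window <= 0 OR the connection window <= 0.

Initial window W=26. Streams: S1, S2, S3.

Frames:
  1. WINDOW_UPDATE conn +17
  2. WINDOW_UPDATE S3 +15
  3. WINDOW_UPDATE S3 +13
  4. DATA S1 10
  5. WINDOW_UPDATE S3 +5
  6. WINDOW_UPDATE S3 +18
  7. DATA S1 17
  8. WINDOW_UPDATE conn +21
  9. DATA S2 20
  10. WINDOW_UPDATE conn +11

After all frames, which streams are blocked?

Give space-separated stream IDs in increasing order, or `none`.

Answer: S1

Derivation:
Op 1: conn=43 S1=26 S2=26 S3=26 blocked=[]
Op 2: conn=43 S1=26 S2=26 S3=41 blocked=[]
Op 3: conn=43 S1=26 S2=26 S3=54 blocked=[]
Op 4: conn=33 S1=16 S2=26 S3=54 blocked=[]
Op 5: conn=33 S1=16 S2=26 S3=59 blocked=[]
Op 6: conn=33 S1=16 S2=26 S3=77 blocked=[]
Op 7: conn=16 S1=-1 S2=26 S3=77 blocked=[1]
Op 8: conn=37 S1=-1 S2=26 S3=77 blocked=[1]
Op 9: conn=17 S1=-1 S2=6 S3=77 blocked=[1]
Op 10: conn=28 S1=-1 S2=6 S3=77 blocked=[1]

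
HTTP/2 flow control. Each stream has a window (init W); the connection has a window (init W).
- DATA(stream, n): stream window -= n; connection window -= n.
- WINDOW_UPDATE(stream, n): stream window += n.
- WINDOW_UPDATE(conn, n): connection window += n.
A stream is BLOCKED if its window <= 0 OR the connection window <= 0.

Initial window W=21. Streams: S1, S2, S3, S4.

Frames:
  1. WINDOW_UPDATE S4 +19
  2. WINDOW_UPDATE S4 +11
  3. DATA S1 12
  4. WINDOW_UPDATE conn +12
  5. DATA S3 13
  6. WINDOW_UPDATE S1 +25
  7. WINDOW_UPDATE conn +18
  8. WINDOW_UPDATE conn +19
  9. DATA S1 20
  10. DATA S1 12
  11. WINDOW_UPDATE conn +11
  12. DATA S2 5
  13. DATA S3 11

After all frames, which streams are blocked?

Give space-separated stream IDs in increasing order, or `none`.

Op 1: conn=21 S1=21 S2=21 S3=21 S4=40 blocked=[]
Op 2: conn=21 S1=21 S2=21 S3=21 S4=51 blocked=[]
Op 3: conn=9 S1=9 S2=21 S3=21 S4=51 blocked=[]
Op 4: conn=21 S1=9 S2=21 S3=21 S4=51 blocked=[]
Op 5: conn=8 S1=9 S2=21 S3=8 S4=51 blocked=[]
Op 6: conn=8 S1=34 S2=21 S3=8 S4=51 blocked=[]
Op 7: conn=26 S1=34 S2=21 S3=8 S4=51 blocked=[]
Op 8: conn=45 S1=34 S2=21 S3=8 S4=51 blocked=[]
Op 9: conn=25 S1=14 S2=21 S3=8 S4=51 blocked=[]
Op 10: conn=13 S1=2 S2=21 S3=8 S4=51 blocked=[]
Op 11: conn=24 S1=2 S2=21 S3=8 S4=51 blocked=[]
Op 12: conn=19 S1=2 S2=16 S3=8 S4=51 blocked=[]
Op 13: conn=8 S1=2 S2=16 S3=-3 S4=51 blocked=[3]

Answer: S3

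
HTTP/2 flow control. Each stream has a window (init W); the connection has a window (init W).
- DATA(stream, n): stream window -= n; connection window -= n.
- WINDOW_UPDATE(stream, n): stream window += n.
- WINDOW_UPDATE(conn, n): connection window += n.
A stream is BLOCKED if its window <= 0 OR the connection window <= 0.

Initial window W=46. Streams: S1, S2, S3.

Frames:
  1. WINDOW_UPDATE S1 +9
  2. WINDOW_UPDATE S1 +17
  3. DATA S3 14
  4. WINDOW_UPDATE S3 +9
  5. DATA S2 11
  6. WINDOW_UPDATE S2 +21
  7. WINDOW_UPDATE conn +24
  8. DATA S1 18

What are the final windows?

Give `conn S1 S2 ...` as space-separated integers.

Answer: 27 54 56 41

Derivation:
Op 1: conn=46 S1=55 S2=46 S3=46 blocked=[]
Op 2: conn=46 S1=72 S2=46 S3=46 blocked=[]
Op 3: conn=32 S1=72 S2=46 S3=32 blocked=[]
Op 4: conn=32 S1=72 S2=46 S3=41 blocked=[]
Op 5: conn=21 S1=72 S2=35 S3=41 blocked=[]
Op 6: conn=21 S1=72 S2=56 S3=41 blocked=[]
Op 7: conn=45 S1=72 S2=56 S3=41 blocked=[]
Op 8: conn=27 S1=54 S2=56 S3=41 blocked=[]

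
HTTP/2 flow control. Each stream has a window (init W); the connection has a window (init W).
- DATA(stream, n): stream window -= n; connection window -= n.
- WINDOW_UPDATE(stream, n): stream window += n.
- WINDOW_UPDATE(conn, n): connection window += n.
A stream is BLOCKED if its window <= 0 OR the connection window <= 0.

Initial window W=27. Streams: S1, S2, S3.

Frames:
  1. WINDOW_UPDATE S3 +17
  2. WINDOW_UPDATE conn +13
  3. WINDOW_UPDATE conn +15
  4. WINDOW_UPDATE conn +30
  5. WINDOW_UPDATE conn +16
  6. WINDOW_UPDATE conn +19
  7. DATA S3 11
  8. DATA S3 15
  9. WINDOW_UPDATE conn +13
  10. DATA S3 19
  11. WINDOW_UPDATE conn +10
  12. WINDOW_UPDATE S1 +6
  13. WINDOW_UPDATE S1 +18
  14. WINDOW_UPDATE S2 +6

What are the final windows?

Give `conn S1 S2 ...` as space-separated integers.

Op 1: conn=27 S1=27 S2=27 S3=44 blocked=[]
Op 2: conn=40 S1=27 S2=27 S3=44 blocked=[]
Op 3: conn=55 S1=27 S2=27 S3=44 blocked=[]
Op 4: conn=85 S1=27 S2=27 S3=44 blocked=[]
Op 5: conn=101 S1=27 S2=27 S3=44 blocked=[]
Op 6: conn=120 S1=27 S2=27 S3=44 blocked=[]
Op 7: conn=109 S1=27 S2=27 S3=33 blocked=[]
Op 8: conn=94 S1=27 S2=27 S3=18 blocked=[]
Op 9: conn=107 S1=27 S2=27 S3=18 blocked=[]
Op 10: conn=88 S1=27 S2=27 S3=-1 blocked=[3]
Op 11: conn=98 S1=27 S2=27 S3=-1 blocked=[3]
Op 12: conn=98 S1=33 S2=27 S3=-1 blocked=[3]
Op 13: conn=98 S1=51 S2=27 S3=-1 blocked=[3]
Op 14: conn=98 S1=51 S2=33 S3=-1 blocked=[3]

Answer: 98 51 33 -1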